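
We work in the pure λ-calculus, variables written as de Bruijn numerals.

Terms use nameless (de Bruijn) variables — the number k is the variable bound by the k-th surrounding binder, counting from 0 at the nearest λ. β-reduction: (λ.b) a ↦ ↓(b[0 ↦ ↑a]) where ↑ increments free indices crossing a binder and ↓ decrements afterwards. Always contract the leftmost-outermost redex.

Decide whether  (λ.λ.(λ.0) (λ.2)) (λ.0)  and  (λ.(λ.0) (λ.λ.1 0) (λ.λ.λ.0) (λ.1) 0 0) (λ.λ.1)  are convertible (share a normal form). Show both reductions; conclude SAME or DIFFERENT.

Answer: DIFFERENT — A ⇓ λ.λ.λ.0, B ⇓ λ.λ.1

Derivation:
Term A:
  start: (λ.λ.(λ.0) (λ.2)) (λ.0)
  [1] λ.(λ.0) (λ.λ.0)
  [2] λ.λ.λ.0

Term B:
  start: (λ.(λ.0) (λ.λ.1 0) (λ.λ.λ.0) (λ.1) 0 0) (λ.λ.1)
  [1] (λ.0) (λ.λ.1 0) (λ.λ.λ.0) (λ.λ.λ.1) (λ.λ.1) (λ.λ.1)
  [2] (λ.λ.1 0) (λ.λ.λ.0) (λ.λ.λ.1) (λ.λ.1) (λ.λ.1)
  [3] (λ.(λ.λ.λ.0) 0) (λ.λ.λ.1) (λ.λ.1) (λ.λ.1)
  [4] (λ.λ.λ.0) (λ.λ.λ.1) (λ.λ.1) (λ.λ.1)
  [5] (λ.λ.0) (λ.λ.1) (λ.λ.1)
  [6] (λ.0) (λ.λ.1)
  [7] λ.λ.1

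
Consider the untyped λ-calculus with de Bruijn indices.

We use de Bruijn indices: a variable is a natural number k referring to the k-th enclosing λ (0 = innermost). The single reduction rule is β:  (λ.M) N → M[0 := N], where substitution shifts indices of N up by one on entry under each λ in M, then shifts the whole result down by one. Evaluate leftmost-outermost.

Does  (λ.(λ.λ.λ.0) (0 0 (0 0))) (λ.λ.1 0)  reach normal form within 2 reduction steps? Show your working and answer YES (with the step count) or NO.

  start: (λ.(λ.λ.λ.0) (0 0 (0 0))) (λ.λ.1 0)
  [1] (λ.λ.λ.0) ((λ.λ.1 0) (λ.λ.1 0) ((λ.λ.1 0) (λ.λ.1 0)))
  [2] λ.λ.0

Answer: YES — reaches normal form λ.λ.0 in 2 ≤ 2 steps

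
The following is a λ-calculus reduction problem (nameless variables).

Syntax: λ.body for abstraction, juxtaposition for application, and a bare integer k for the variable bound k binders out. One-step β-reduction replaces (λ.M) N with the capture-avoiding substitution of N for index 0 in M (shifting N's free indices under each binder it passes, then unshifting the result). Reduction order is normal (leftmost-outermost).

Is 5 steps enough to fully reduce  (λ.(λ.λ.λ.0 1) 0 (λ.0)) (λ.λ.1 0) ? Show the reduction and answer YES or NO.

  start: (λ.(λ.λ.λ.0 1) 0 (λ.0)) (λ.λ.1 0)
  [1] (λ.λ.λ.0 1) (λ.λ.1 0) (λ.0)
  [2] (λ.λ.0 1) (λ.0)
  [3] λ.0 (λ.0)

Answer: YES — reaches normal form λ.0 (λ.0) in 3 ≤ 5 steps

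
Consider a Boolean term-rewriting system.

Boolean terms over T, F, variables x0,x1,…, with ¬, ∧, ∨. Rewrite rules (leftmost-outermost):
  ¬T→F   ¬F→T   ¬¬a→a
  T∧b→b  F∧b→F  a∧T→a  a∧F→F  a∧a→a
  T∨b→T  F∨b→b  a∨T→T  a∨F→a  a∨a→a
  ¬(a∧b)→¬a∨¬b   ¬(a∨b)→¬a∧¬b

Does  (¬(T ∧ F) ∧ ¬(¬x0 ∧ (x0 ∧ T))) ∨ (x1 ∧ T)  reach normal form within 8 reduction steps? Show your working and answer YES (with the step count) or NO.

Answer: NO — after 8 steps the term is (x0 ∨ (¬x0 ∨ ¬T)) ∨ (x1 ∧ T), not yet normal

Derivation:
  start: (¬(T ∧ F) ∧ ¬(¬x0 ∧ (x0 ∧ T))) ∨ (x1 ∧ T)
  [1] ((¬T ∨ ¬F) ∧ ¬(¬x0 ∧ (x0 ∧ T))) ∨ (x1 ∧ T)
  [2] ((F ∨ ¬F) ∧ ¬(¬x0 ∧ (x0 ∧ T))) ∨ (x1 ∧ T)
  [3] (¬F ∧ ¬(¬x0 ∧ (x0 ∧ T))) ∨ (x1 ∧ T)
  [4] (T ∧ ¬(¬x0 ∧ (x0 ∧ T))) ∨ (x1 ∧ T)
  [5] ¬(¬x0 ∧ (x0 ∧ T)) ∨ (x1 ∧ T)
  [6] (¬¬x0 ∨ ¬(x0 ∧ T)) ∨ (x1 ∧ T)
  [7] (x0 ∨ ¬(x0 ∧ T)) ∨ (x1 ∧ T)
  [8] (x0 ∨ (¬x0 ∨ ¬T)) ∨ (x1 ∧ T)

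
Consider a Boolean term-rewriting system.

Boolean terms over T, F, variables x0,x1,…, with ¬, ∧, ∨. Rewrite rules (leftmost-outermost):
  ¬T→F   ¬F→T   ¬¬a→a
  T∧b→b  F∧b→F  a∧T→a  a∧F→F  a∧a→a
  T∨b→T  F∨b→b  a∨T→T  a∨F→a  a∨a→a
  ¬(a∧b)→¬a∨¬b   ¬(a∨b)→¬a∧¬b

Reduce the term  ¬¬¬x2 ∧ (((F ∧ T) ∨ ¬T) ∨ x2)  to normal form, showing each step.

  start: ¬¬¬x2 ∧ (((F ∧ T) ∨ ¬T) ∨ x2)
  [1] ¬x2 ∧ (((F ∧ T) ∨ ¬T) ∨ x2)
  [2] ¬x2 ∧ ((F ∨ ¬T) ∨ x2)
  [3] ¬x2 ∧ (¬T ∨ x2)
  [4] ¬x2 ∧ (F ∨ x2)
  [5] ¬x2 ∧ x2

Answer: normal form = ¬x2 ∧ x2  (in 5 steps)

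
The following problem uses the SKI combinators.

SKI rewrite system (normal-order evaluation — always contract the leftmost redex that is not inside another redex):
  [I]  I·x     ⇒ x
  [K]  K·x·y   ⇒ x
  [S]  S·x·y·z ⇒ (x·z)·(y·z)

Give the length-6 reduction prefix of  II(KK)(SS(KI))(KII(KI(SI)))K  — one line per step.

Answer: after 6 steps: KI(SI)

Reduction:
  start: II(KK)(SS(KI))(KII(KI(SI)))K
  step 1: I(KK)(SS(KI))(KII(KI(SI)))K
  step 2: KK(SS(KI))(KII(KI(SI)))K
  step 3: K(KII(KI(SI)))K
  step 4: KII(KI(SI))
  step 5: I(KI(SI))
  step 6: KI(SI)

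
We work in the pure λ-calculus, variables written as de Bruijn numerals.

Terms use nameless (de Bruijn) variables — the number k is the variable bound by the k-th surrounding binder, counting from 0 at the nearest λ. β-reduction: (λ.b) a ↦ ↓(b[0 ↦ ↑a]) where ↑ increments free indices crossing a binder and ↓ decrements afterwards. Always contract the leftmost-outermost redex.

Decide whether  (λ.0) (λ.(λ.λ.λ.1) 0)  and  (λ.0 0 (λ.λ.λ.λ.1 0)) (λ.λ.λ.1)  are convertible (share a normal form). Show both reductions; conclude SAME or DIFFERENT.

Term A:
  start: (λ.0) (λ.(λ.λ.λ.1) 0)
  →1  λ.(λ.λ.λ.1) 0
  →2  λ.λ.λ.1

Term B:
  start: (λ.0 0 (λ.λ.λ.λ.1 0)) (λ.λ.λ.1)
  →1  (λ.λ.λ.1) (λ.λ.λ.1) (λ.λ.λ.λ.1 0)
  →2  (λ.λ.1) (λ.λ.λ.λ.1 0)
  →3  λ.λ.λ.λ.λ.1 0

Answer: DIFFERENT — A ⇓ λ.λ.λ.1, B ⇓ λ.λ.λ.λ.λ.1 0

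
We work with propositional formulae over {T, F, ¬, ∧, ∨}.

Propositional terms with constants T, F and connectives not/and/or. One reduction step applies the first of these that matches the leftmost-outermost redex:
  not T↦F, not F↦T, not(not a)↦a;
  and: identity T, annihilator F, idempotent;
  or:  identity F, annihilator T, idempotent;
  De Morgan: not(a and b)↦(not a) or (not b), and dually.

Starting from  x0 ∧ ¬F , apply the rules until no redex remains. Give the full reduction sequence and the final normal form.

  start: x0 ∧ ¬F
  →1  x0 ∧ T
  →2  x0

Answer: normal form = x0  (in 2 steps)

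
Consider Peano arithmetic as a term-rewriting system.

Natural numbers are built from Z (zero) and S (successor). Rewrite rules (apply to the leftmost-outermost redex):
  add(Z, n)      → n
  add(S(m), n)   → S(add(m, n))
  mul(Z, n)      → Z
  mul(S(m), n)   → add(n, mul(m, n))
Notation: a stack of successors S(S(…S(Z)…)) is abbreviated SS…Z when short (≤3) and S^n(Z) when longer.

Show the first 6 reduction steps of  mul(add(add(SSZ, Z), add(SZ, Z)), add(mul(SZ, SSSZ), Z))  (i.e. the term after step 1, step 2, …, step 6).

Answer: after 6 steps: add(S(add(add(SSZ, mul(Z, SSSZ)), Z)), mul(add(add(SZ, Z), add(SZ, Z)), add(mul(SZ, SSSZ), Z)))

Derivation:
  start: mul(add(add(SSZ, Z), add(SZ, Z)), add(mul(SZ, SSSZ), Z))
  →1  mul(add(S(add(SZ, Z)), add(SZ, Z)), add(mul(SZ, SSSZ), Z))
  →2  mul(S(add(add(SZ, Z), add(SZ, Z))), add(mul(SZ, SSSZ), Z))
  →3  add(add(mul(SZ, SSSZ), Z), mul(add(add(SZ, Z), add(SZ, Z)), add(mul(SZ, SSSZ), Z)))
  →4  add(add(add(SSSZ, mul(Z, SSSZ)), Z), mul(add(add(SZ, Z), add(SZ, Z)), add(mul(SZ, SSSZ), Z)))
  →5  add(add(S(add(SSZ, mul(Z, SSSZ))), Z), mul(add(add(SZ, Z), add(SZ, Z)), add(mul(SZ, SSSZ), Z)))
  →6  add(S(add(add(SSZ, mul(Z, SSSZ)), Z)), mul(add(add(SZ, Z), add(SZ, Z)), add(mul(SZ, SSSZ), Z)))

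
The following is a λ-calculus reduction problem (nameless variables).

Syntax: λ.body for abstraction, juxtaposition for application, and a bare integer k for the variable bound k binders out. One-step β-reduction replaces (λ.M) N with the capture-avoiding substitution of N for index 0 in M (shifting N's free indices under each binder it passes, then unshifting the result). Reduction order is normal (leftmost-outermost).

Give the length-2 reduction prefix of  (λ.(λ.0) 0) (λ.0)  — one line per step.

Answer: after 2 steps: λ.0

Reduction:
  start: (λ.(λ.0) 0) (λ.0)
  step 1: (λ.0) (λ.0)
  step 2: λ.0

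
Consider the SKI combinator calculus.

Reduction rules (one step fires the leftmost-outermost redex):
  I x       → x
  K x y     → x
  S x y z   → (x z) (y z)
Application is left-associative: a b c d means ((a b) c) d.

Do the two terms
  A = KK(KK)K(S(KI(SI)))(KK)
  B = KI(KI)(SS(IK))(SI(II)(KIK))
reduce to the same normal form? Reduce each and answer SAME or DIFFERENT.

Answer: DIFFERENT — A ⇓ K(KK), B ⇓ SI(KI)

Reduction:
Term A:
  start: KK(KK)K(S(KI(SI)))(KK)
  step 1: KK(S(KI(SI)))(KK)
  step 2: K(KK)

Term B:
  start: KI(KI)(SS(IK))(SI(II)(KIK))
  step 1: I(SS(IK))(SI(II)(KIK))
  step 2: SS(IK)(SI(II)(KIK))
  step 3: S(SI(II)(KIK))(IK(SI(II)(KIK)))
  step 4: S(I(KIK)(II(KIK)))(IK(SI(II)(KIK)))
  step 5: S(KIK(II(KIK)))(IK(SI(II)(KIK)))
  step 6: S(I(II(KIK)))(IK(SI(II)(KIK)))
  step 7: S(II(KIK))(IK(SI(II)(KIK)))
  step 8: S(I(KIK))(IK(SI(II)(KIK)))
  step 9: S(KIK)(IK(SI(II)(KIK)))
  step 10: SI(IK(SI(II)(KIK)))
  step 11: SI(K(SI(II)(KIK)))
  step 12: SI(K(I(KIK)(II(KIK))))
  step 13: SI(K(KIK(II(KIK))))
  step 14: SI(K(I(II(KIK))))
  step 15: SI(K(II(KIK)))
  step 16: SI(K(I(KIK)))
  step 17: SI(K(KIK))
  step 18: SI(KI)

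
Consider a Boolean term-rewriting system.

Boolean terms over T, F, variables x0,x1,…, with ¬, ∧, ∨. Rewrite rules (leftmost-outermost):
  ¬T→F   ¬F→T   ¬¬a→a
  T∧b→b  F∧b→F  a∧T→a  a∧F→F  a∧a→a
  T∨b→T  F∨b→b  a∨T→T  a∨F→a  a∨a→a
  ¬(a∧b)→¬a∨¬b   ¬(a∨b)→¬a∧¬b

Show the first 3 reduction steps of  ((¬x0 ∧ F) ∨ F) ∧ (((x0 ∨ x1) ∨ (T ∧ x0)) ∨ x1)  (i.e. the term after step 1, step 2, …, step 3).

Answer: after 3 steps: F

Derivation:
  start: ((¬x0 ∧ F) ∨ F) ∧ (((x0 ∨ x1) ∨ (T ∧ x0)) ∨ x1)
  [1] (¬x0 ∧ F) ∧ (((x0 ∨ x1) ∨ (T ∧ x0)) ∨ x1)
  [2] F ∧ (((x0 ∨ x1) ∨ (T ∧ x0)) ∨ x1)
  [3] F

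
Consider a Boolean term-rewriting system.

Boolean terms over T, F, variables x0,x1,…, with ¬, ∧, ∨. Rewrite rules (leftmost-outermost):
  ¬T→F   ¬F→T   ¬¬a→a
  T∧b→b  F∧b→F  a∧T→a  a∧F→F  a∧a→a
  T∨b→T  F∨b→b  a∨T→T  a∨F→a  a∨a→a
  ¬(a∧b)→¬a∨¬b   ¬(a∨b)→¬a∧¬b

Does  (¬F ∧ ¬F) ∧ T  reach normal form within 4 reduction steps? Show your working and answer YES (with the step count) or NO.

  start: (¬F ∧ ¬F) ∧ T
  step 1: ¬F ∧ ¬F
  step 2: ¬F
  step 3: T

Answer: YES — reaches normal form T in 3 ≤ 4 steps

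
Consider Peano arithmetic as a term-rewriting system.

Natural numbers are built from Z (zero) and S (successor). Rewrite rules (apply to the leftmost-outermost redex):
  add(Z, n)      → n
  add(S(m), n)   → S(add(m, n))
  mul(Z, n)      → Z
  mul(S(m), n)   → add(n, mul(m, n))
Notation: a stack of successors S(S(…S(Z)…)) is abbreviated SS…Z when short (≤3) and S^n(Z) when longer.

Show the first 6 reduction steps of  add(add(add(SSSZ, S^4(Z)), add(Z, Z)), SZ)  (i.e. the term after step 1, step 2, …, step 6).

  start: add(add(add(SSSZ, S^4(Z)), add(Z, Z)), SZ)
  →1  add(add(S(add(SSZ, S^4(Z))), add(Z, Z)), SZ)
  →2  add(S(add(add(SSZ, S^4(Z)), add(Z, Z))), SZ)
  →3  S(add(add(add(SSZ, S^4(Z)), add(Z, Z)), SZ))
  →4  S(add(add(S(add(SZ, S^4(Z))), add(Z, Z)), SZ))
  →5  S(add(S(add(add(SZ, S^4(Z)), add(Z, Z))), SZ))
  →6  S(S(add(add(add(SZ, S^4(Z)), add(Z, Z)), SZ)))

Answer: after 6 steps: S(S(add(add(add(SZ, S^4(Z)), add(Z, Z)), SZ)))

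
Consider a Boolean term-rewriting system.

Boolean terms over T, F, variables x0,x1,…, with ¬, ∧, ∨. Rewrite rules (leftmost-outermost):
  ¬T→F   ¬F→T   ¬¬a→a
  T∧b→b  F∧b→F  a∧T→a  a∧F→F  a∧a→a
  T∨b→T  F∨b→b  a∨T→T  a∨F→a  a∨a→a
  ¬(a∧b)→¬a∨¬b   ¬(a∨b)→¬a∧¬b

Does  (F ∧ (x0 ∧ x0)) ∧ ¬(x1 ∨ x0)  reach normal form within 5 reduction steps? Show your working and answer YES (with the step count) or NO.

Answer: YES — reaches normal form F in 2 ≤ 5 steps

Derivation:
  start: (F ∧ (x0 ∧ x0)) ∧ ¬(x1 ∨ x0)
  →1  F ∧ ¬(x1 ∨ x0)
  →2  F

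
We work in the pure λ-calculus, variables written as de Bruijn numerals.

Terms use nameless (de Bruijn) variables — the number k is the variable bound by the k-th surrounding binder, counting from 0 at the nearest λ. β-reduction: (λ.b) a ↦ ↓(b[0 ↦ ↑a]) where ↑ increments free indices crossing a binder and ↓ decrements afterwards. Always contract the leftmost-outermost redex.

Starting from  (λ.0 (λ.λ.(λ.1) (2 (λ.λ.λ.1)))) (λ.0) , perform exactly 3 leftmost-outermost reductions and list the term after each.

Answer: after 3 steps: λ.λ.0

Working:
  start: (λ.0 (λ.λ.(λ.1) (2 (λ.λ.λ.1)))) (λ.0)
  →1  (λ.0) (λ.λ.(λ.1) ((λ.0) (λ.λ.λ.1)))
  →2  λ.λ.(λ.1) ((λ.0) (λ.λ.λ.1))
  →3  λ.λ.0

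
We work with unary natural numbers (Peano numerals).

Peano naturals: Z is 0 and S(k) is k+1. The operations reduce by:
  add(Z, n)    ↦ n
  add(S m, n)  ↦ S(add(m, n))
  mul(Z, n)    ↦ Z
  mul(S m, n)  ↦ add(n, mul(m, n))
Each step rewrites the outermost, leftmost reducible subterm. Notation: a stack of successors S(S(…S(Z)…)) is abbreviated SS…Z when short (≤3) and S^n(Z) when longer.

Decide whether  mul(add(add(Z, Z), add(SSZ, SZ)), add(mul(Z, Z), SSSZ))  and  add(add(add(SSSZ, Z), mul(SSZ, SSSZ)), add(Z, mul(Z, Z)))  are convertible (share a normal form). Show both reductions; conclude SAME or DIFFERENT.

Answer: SAME — A ⇓ S^9(Z), B ⇓ S^9(Z)

Working:
Term A:
  start: mul(add(add(Z, Z), add(SSZ, SZ)), add(mul(Z, Z), SSSZ))
  step 1: mul(add(Z, add(SSZ, SZ)), add(mul(Z, Z), SSSZ))
  step 2: mul(add(SSZ, SZ), add(mul(Z, Z), SSSZ))
  step 3: mul(S(add(SZ, SZ)), add(mul(Z, Z), SSSZ))
  step 4: add(add(mul(Z, Z), SSSZ), mul(add(SZ, SZ), add(mul(Z, Z), SSSZ)))
  step 5: add(add(Z, SSSZ), mul(add(SZ, SZ), add(mul(Z, Z), SSSZ)))
  step 6: add(SSSZ, mul(add(SZ, SZ), add(mul(Z, Z), SSSZ)))
  step 7: S(add(SSZ, mul(add(SZ, SZ), add(mul(Z, Z), SSSZ))))
  step 8: S(S(add(SZ, mul(add(SZ, SZ), add(mul(Z, Z), SSSZ)))))
  step 9: S(S(S(add(Z, mul(add(SZ, SZ), add(mul(Z, Z), SSSZ))))))
  step 10: S(S(S(mul(add(SZ, SZ), add(mul(Z, Z), SSSZ)))))
  step 11: S(S(S(mul(S(add(Z, SZ)), add(mul(Z, Z), SSSZ)))))
  step 12: S(S(S(add(add(mul(Z, Z), SSSZ), mul(add(Z, SZ), add(mul(Z, Z), SSSZ))))))
  step 13: S(S(S(add(add(Z, SSSZ), mul(add(Z, SZ), add(mul(Z, Z), SSSZ))))))
  step 14: S(S(S(add(SSSZ, mul(add(Z, SZ), add(mul(Z, Z), SSSZ))))))
  step 15: S(S(S(S(add(SSZ, mul(add(Z, SZ), add(mul(Z, Z), SSSZ)))))))
  step 16: S(S(S(S(S(add(SZ, mul(add(Z, SZ), add(mul(Z, Z), SSSZ))))))))
  step 17: S(S(S(S(S(S(add(Z, mul(add(Z, SZ), add(mul(Z, Z), SSSZ)))))))))
  step 18: S(S(S(S(S(S(mul(add(Z, SZ), add(mul(Z, Z), SSSZ))))))))
  step 19: S(S(S(S(S(S(mul(SZ, add(mul(Z, Z), SSSZ))))))))
  step 20: S(S(S(S(S(S(add(add(mul(Z, Z), SSSZ), mul(Z, add(mul(Z, Z), SSSZ)))))))))
  step 21: S(S(S(S(S(S(add(add(Z, SSSZ), mul(Z, add(mul(Z, Z), SSSZ)))))))))
  step 22: S(S(S(S(S(S(add(SSSZ, mul(Z, add(mul(Z, Z), SSSZ)))))))))
  step 23: S(S(S(S(S(S(S(add(SSZ, mul(Z, add(mul(Z, Z), SSSZ))))))))))
  step 24: S(S(S(S(S(S(S(S(add(SZ, mul(Z, add(mul(Z, Z), SSSZ)))))))))))
  step 25: S(S(S(S(S(S(S(S(S(add(Z, mul(Z, add(mul(Z, Z), SSSZ))))))))))))
  step 26: S(S(S(S(S(S(S(S(S(mul(Z, add(mul(Z, Z), SSSZ)))))))))))
  step 27: S^9(Z)

Term B:
  start: add(add(add(SSSZ, Z), mul(SSZ, SSSZ)), add(Z, mul(Z, Z)))
  step 1: add(add(S(add(SSZ, Z)), mul(SSZ, SSSZ)), add(Z, mul(Z, Z)))
  step 2: add(S(add(add(SSZ, Z), mul(SSZ, SSSZ))), add(Z, mul(Z, Z)))
  step 3: S(add(add(add(SSZ, Z), mul(SSZ, SSSZ)), add(Z, mul(Z, Z))))
  step 4: S(add(add(S(add(SZ, Z)), mul(SSZ, SSSZ)), add(Z, mul(Z, Z))))
  step 5: S(add(S(add(add(SZ, Z), mul(SSZ, SSSZ))), add(Z, mul(Z, Z))))
  step 6: S(S(add(add(add(SZ, Z), mul(SSZ, SSSZ)), add(Z, mul(Z, Z)))))
  step 7: S(S(add(add(S(add(Z, Z)), mul(SSZ, SSSZ)), add(Z, mul(Z, Z)))))
  step 8: S(S(add(S(add(add(Z, Z), mul(SSZ, SSSZ))), add(Z, mul(Z, Z)))))
  step 9: S(S(S(add(add(add(Z, Z), mul(SSZ, SSSZ)), add(Z, mul(Z, Z))))))
  step 10: S(S(S(add(add(Z, mul(SSZ, SSSZ)), add(Z, mul(Z, Z))))))
  step 11: S(S(S(add(mul(SSZ, SSSZ), add(Z, mul(Z, Z))))))
  step 12: S(S(S(add(add(SSSZ, mul(SZ, SSSZ)), add(Z, mul(Z, Z))))))
  step 13: S(S(S(add(S(add(SSZ, mul(SZ, SSSZ))), add(Z, mul(Z, Z))))))
  step 14: S(S(S(S(add(add(SSZ, mul(SZ, SSSZ)), add(Z, mul(Z, Z)))))))
  step 15: S(S(S(S(add(S(add(SZ, mul(SZ, SSSZ))), add(Z, mul(Z, Z)))))))
  step 16: S(S(S(S(S(add(add(SZ, mul(SZ, SSSZ)), add(Z, mul(Z, Z))))))))
  step 17: S(S(S(S(S(add(S(add(Z, mul(SZ, SSSZ))), add(Z, mul(Z, Z))))))))
  step 18: S(S(S(S(S(S(add(add(Z, mul(SZ, SSSZ)), add(Z, mul(Z, Z)))))))))
  step 19: S(S(S(S(S(S(add(mul(SZ, SSSZ), add(Z, mul(Z, Z)))))))))
  step 20: S(S(S(S(S(S(add(add(SSSZ, mul(Z, SSSZ)), add(Z, mul(Z, Z)))))))))
  step 21: S(S(S(S(S(S(add(S(add(SSZ, mul(Z, SSSZ))), add(Z, mul(Z, Z)))))))))
  step 22: S(S(S(S(S(S(S(add(add(SSZ, mul(Z, SSSZ)), add(Z, mul(Z, Z))))))))))
  step 23: S(S(S(S(S(S(S(add(S(add(SZ, mul(Z, SSSZ))), add(Z, mul(Z, Z))))))))))
  step 24: S(S(S(S(S(S(S(S(add(add(SZ, mul(Z, SSSZ)), add(Z, mul(Z, Z)))))))))))
  step 25: S(S(S(S(S(S(S(S(add(S(add(Z, mul(Z, SSSZ))), add(Z, mul(Z, Z)))))))))))
  step 26: S(S(S(S(S(S(S(S(S(add(add(Z, mul(Z, SSSZ)), add(Z, mul(Z, Z))))))))))))
  step 27: S(S(S(S(S(S(S(S(S(add(mul(Z, SSSZ), add(Z, mul(Z, Z))))))))))))
  step 28: S(S(S(S(S(S(S(S(S(add(Z, add(Z, mul(Z, Z))))))))))))
  step 29: S(S(S(S(S(S(S(S(S(add(Z, mul(Z, Z)))))))))))
  step 30: S(S(S(S(S(S(S(S(S(mul(Z, Z))))))))))
  step 31: S^9(Z)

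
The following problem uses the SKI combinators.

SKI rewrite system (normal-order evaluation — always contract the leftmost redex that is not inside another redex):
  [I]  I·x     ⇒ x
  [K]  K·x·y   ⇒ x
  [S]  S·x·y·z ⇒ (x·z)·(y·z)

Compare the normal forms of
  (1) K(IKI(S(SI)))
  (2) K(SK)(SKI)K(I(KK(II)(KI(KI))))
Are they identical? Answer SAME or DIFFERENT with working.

Term A:
  start: K(IKI(S(SI)))
  →1  K(KI(S(SI)))
  →2  KI

Term B:
  start: K(SK)(SKI)K(I(KK(II)(KI(KI))))
  →1  SKK(I(KK(II)(KI(KI))))
  →2  K(I(KK(II)(KI(KI))))(K(I(KK(II)(KI(KI)))))
  →3  I(KK(II)(KI(KI)))
  →4  KK(II)(KI(KI))
  →5  K(KI(KI))
  →6  KI

Answer: SAME — A ⇓ KI, B ⇓ KI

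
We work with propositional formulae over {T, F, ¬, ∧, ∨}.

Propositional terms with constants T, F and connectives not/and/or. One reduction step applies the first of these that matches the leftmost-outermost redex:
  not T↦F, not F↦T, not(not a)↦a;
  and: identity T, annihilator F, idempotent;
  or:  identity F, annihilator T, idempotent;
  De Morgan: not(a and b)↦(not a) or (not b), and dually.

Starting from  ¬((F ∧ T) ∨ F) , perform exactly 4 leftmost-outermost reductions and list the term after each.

  start: ¬((F ∧ T) ∨ F)
  →1  ¬(F ∧ T) ∧ ¬F
  →2  (¬F ∨ ¬T) ∧ ¬F
  →3  (T ∨ ¬T) ∧ ¬F
  →4  T ∧ ¬F

Answer: after 4 steps: T ∧ ¬F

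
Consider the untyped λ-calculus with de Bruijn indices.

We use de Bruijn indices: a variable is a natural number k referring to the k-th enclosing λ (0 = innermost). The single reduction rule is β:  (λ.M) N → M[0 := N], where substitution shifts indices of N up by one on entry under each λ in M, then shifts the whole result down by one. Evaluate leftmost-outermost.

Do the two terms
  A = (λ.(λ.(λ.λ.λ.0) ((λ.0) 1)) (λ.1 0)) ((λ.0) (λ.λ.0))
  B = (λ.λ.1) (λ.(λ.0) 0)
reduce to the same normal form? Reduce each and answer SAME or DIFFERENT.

Answer: SAME — A ⇓ λ.λ.0, B ⇓ λ.λ.0

Reduction:
Term A:
  start: (λ.(λ.(λ.λ.λ.0) ((λ.0) 1)) (λ.1 0)) ((λ.0) (λ.λ.0))
  [1] (λ.(λ.λ.λ.0) ((λ.0) ((λ.0) (λ.λ.0)))) (λ.(λ.0) (λ.λ.0) 0)
  [2] (λ.λ.λ.0) ((λ.0) ((λ.0) (λ.λ.0)))
  [3] λ.λ.0

Term B:
  start: (λ.λ.1) (λ.(λ.0) 0)
  [1] λ.λ.(λ.0) 0
  [2] λ.λ.0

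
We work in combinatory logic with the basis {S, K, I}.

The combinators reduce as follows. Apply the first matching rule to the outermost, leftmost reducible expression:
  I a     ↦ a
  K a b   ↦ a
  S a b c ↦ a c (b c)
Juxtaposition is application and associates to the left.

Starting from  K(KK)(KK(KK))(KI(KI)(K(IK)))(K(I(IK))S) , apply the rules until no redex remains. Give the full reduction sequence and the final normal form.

  start: K(KK)(KK(KK))(KI(KI)(K(IK)))(K(I(IK))S)
  →1  KK(KI(KI)(K(IK)))(K(I(IK))S)
  →2  K(K(I(IK))S)
  →3  K(I(IK))
  →4  K(IK)
  →5  KK

Answer: normal form = KK  (in 5 steps)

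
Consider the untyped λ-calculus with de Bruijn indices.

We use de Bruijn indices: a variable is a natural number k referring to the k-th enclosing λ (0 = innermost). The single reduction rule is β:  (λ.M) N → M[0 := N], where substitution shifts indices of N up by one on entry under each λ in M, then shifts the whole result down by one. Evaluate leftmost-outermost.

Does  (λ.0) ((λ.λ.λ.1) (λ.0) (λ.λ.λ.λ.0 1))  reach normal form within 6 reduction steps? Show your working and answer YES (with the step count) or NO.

  start: (λ.0) ((λ.λ.λ.1) (λ.0) (λ.λ.λ.λ.0 1))
  [1] (λ.λ.λ.1) (λ.0) (λ.λ.λ.λ.0 1)
  [2] (λ.λ.1) (λ.λ.λ.λ.0 1)
  [3] λ.λ.λ.λ.λ.0 1

Answer: YES — reaches normal form λ.λ.λ.λ.λ.0 1 in 3 ≤ 6 steps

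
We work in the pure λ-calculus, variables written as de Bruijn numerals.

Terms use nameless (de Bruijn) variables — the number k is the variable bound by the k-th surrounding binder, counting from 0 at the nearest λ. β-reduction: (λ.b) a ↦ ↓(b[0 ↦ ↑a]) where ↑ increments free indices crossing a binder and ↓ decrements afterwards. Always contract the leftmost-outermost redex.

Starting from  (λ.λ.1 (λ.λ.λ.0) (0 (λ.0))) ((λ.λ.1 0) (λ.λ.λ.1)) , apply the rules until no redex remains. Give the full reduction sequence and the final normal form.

Answer: normal form = λ.λ.1 (λ.0)  (in 5 steps)

Derivation:
  start: (λ.λ.1 (λ.λ.λ.0) (0 (λ.0))) ((λ.λ.1 0) (λ.λ.λ.1))
  step 1: λ.(λ.λ.1 0) (λ.λ.λ.1) (λ.λ.λ.0) (0 (λ.0))
  step 2: λ.(λ.(λ.λ.λ.1) 0) (λ.λ.λ.0) (0 (λ.0))
  step 3: λ.(λ.λ.λ.1) (λ.λ.λ.0) (0 (λ.0))
  step 4: λ.(λ.λ.1) (0 (λ.0))
  step 5: λ.λ.1 (λ.0)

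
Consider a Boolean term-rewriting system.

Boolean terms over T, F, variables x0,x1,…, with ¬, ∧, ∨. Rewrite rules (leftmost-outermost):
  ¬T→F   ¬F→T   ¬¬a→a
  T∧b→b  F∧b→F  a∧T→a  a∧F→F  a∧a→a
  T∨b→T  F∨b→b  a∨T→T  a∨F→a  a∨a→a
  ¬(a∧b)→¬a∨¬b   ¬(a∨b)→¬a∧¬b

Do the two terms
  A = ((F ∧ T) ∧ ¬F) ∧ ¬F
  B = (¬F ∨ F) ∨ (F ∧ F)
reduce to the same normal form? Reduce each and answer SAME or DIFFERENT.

Answer: DIFFERENT — A ⇓ F, B ⇓ T

Working:
Term A:
  start: ((F ∧ T) ∧ ¬F) ∧ ¬F
  [1] (F ∧ ¬F) ∧ ¬F
  [2] F ∧ ¬F
  [3] F

Term B:
  start: (¬F ∨ F) ∨ (F ∧ F)
  [1] ¬F ∨ (F ∧ F)
  [2] T ∨ (F ∧ F)
  [3] T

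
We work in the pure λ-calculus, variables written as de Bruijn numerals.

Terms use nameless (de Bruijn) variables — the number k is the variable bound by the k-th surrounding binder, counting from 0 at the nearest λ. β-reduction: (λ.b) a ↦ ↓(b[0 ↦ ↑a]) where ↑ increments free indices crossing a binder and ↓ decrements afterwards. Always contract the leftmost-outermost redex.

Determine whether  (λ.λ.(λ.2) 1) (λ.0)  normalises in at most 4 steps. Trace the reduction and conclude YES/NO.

  start: (λ.λ.(λ.2) 1) (λ.0)
  step 1: λ.(λ.λ.0) (λ.0)
  step 2: λ.λ.0

Answer: YES — reaches normal form λ.λ.0 in 2 ≤ 4 steps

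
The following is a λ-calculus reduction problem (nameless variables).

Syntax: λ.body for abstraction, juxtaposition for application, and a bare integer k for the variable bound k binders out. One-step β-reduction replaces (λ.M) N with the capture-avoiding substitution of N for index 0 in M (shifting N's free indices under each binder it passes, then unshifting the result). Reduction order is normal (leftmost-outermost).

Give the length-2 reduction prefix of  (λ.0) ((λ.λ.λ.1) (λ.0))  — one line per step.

  start: (λ.0) ((λ.λ.λ.1) (λ.0))
  [1] (λ.λ.λ.1) (λ.0)
  [2] λ.λ.1

Answer: after 2 steps: λ.λ.1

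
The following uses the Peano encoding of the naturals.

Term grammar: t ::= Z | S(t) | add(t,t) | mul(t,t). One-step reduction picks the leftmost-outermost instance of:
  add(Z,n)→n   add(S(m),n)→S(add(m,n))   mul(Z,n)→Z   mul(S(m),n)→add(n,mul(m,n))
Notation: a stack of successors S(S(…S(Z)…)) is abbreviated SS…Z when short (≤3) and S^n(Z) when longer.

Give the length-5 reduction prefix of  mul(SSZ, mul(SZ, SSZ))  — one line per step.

  start: mul(SSZ, mul(SZ, SSZ))
  step 1: add(mul(SZ, SSZ), mul(SZ, mul(SZ, SSZ)))
  step 2: add(add(SSZ, mul(Z, SSZ)), mul(SZ, mul(SZ, SSZ)))
  step 3: add(S(add(SZ, mul(Z, SSZ))), mul(SZ, mul(SZ, SSZ)))
  step 4: S(add(add(SZ, mul(Z, SSZ)), mul(SZ, mul(SZ, SSZ))))
  step 5: S(add(S(add(Z, mul(Z, SSZ))), mul(SZ, mul(SZ, SSZ))))

Answer: after 5 steps: S(add(S(add(Z, mul(Z, SSZ))), mul(SZ, mul(SZ, SSZ))))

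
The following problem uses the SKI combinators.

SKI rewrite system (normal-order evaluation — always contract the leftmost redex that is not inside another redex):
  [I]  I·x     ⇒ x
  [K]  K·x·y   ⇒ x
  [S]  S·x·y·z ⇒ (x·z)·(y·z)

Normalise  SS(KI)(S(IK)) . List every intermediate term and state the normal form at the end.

Answer: normal form = S(SK)I  (in 3 steps)

Derivation:
  start: SS(KI)(S(IK))
  step 1: S(S(IK))(KI(S(IK)))
  step 2: S(SK)(KI(S(IK)))
  step 3: S(SK)I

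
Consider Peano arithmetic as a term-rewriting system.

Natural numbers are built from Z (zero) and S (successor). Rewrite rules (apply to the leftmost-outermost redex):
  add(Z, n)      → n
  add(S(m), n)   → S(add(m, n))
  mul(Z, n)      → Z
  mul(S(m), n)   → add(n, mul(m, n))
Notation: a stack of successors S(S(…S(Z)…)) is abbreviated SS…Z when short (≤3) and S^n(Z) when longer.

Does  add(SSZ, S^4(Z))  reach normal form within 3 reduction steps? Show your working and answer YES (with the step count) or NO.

Answer: YES — reaches normal form S^6(Z) in 3 ≤ 3 steps

Derivation:
  start: add(SSZ, S^4(Z))
  step 1: S(add(SZ, S^4(Z)))
  step 2: S(S(add(Z, S^4(Z))))
  step 3: S^6(Z)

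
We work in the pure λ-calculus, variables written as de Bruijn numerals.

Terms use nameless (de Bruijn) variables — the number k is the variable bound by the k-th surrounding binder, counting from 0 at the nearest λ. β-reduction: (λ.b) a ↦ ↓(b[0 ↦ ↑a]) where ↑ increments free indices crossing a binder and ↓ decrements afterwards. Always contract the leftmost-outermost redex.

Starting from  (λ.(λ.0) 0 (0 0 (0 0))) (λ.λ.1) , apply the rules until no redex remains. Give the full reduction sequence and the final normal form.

  start: (λ.(λ.0) 0 (0 0 (0 0))) (λ.λ.1)
  step 1: (λ.0) (λ.λ.1) ((λ.λ.1) (λ.λ.1) ((λ.λ.1) (λ.λ.1)))
  step 2: (λ.λ.1) ((λ.λ.1) (λ.λ.1) ((λ.λ.1) (λ.λ.1)))
  step 3: λ.(λ.λ.1) (λ.λ.1) ((λ.λ.1) (λ.λ.1))
  step 4: λ.(λ.λ.λ.1) ((λ.λ.1) (λ.λ.1))
  step 5: λ.λ.λ.1

Answer: normal form = λ.λ.λ.1  (in 5 steps)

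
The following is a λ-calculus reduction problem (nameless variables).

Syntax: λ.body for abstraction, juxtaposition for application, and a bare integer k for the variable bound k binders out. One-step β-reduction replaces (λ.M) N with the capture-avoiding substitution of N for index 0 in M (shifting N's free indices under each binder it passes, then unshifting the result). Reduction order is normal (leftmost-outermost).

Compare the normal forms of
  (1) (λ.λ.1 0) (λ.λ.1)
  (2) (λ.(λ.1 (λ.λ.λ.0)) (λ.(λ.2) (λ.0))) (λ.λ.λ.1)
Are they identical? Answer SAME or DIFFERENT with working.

Term A:
  start: (λ.λ.1 0) (λ.λ.1)
  →1  λ.(λ.λ.1) 0
  →2  λ.λ.1

Term B:
  start: (λ.(λ.1 (λ.λ.λ.0)) (λ.(λ.2) (λ.0))) (λ.λ.λ.1)
  →1  (λ.(λ.λ.λ.1) (λ.λ.λ.0)) (λ.(λ.λ.λ.λ.1) (λ.0))
  →2  (λ.λ.λ.1) (λ.λ.λ.0)
  →3  λ.λ.1

Answer: SAME — A ⇓ λ.λ.1, B ⇓ λ.λ.1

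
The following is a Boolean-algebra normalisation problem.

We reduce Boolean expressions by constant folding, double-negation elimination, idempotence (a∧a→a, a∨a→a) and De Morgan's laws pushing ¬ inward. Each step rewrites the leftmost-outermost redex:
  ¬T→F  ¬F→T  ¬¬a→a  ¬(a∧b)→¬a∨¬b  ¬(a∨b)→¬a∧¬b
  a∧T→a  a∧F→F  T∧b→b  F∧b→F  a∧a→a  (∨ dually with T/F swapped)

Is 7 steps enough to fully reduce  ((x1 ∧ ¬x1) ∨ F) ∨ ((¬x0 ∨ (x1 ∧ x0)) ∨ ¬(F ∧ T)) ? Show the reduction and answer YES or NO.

Answer: YES — reaches normal form T in 6 ≤ 7 steps

Working:
  start: ((x1 ∧ ¬x1) ∨ F) ∨ ((¬x0 ∨ (x1 ∧ x0)) ∨ ¬(F ∧ T))
  step 1: (x1 ∧ ¬x1) ∨ ((¬x0 ∨ (x1 ∧ x0)) ∨ ¬(F ∧ T))
  step 2: (x1 ∧ ¬x1) ∨ ((¬x0 ∨ (x1 ∧ x0)) ∨ (¬F ∨ ¬T))
  step 3: (x1 ∧ ¬x1) ∨ ((¬x0 ∨ (x1 ∧ x0)) ∨ (T ∨ ¬T))
  step 4: (x1 ∧ ¬x1) ∨ ((¬x0 ∨ (x1 ∧ x0)) ∨ T)
  step 5: (x1 ∧ ¬x1) ∨ T
  step 6: T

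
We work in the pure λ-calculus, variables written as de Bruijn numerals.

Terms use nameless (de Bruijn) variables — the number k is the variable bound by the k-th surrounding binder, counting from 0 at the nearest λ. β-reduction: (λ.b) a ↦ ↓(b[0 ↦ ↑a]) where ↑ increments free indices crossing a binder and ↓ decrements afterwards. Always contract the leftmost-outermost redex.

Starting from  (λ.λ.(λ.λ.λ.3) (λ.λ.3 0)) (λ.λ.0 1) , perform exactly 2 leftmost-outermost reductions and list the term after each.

Answer: after 2 steps: λ.λ.λ.2

Reduction:
  start: (λ.λ.(λ.λ.λ.3) (λ.λ.3 0)) (λ.λ.0 1)
  step 1: λ.(λ.λ.λ.3) (λ.λ.(λ.λ.0 1) 0)
  step 2: λ.λ.λ.2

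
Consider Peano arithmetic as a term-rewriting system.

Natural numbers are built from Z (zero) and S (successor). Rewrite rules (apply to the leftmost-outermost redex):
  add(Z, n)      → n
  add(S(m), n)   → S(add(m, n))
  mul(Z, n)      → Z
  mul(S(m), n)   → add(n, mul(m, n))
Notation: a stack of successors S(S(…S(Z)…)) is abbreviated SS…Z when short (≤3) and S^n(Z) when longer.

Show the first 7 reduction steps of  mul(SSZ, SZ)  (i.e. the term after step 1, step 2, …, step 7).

Answer: after 7 steps: SSZ

Working:
  start: mul(SSZ, SZ)
  →1  add(SZ, mul(SZ, SZ))
  →2  S(add(Z, mul(SZ, SZ)))
  →3  S(mul(SZ, SZ))
  →4  S(add(SZ, mul(Z, SZ)))
  →5  S(S(add(Z, mul(Z, SZ))))
  →6  S(S(mul(Z, SZ)))
  →7  SSZ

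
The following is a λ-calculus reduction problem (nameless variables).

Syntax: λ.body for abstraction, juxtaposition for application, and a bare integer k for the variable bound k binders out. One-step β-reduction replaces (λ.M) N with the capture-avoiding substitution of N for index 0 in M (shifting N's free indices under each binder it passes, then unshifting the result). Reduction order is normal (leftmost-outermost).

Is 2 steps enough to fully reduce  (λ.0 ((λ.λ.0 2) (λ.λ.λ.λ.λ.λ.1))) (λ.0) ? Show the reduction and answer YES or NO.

Answer: NO — after 2 steps the term is (λ.λ.0 (λ.0)) (λ.λ.λ.λ.λ.λ.1), not yet normal

Derivation:
  start: (λ.0 ((λ.λ.0 2) (λ.λ.λ.λ.λ.λ.1))) (λ.0)
  →1  (λ.0) ((λ.λ.0 (λ.0)) (λ.λ.λ.λ.λ.λ.1))
  →2  (λ.λ.0 (λ.0)) (λ.λ.λ.λ.λ.λ.1)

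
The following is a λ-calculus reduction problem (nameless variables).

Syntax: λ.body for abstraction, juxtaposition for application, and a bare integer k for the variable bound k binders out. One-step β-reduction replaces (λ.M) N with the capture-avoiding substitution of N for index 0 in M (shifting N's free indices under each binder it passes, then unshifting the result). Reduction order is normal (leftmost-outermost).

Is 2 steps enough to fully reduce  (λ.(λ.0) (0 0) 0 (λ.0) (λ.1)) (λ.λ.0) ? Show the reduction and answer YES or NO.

Answer: NO — after 2 steps the term is (λ.λ.0) (λ.λ.0) (λ.λ.0) (λ.0) (λ.λ.λ.0), not yet normal

Derivation:
  start: (λ.(λ.0) (0 0) 0 (λ.0) (λ.1)) (λ.λ.0)
  →1  (λ.0) ((λ.λ.0) (λ.λ.0)) (λ.λ.0) (λ.0) (λ.λ.λ.0)
  →2  (λ.λ.0) (λ.λ.0) (λ.λ.0) (λ.0) (λ.λ.λ.0)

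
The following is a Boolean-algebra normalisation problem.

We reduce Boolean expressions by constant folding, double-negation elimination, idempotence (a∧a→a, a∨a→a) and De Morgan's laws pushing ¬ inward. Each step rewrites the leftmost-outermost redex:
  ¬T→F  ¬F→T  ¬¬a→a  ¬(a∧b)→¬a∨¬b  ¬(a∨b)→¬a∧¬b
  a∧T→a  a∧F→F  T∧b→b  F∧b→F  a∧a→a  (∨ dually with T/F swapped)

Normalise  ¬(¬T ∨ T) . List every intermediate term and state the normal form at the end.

Answer: normal form = F  (in 4 steps)

Working:
  start: ¬(¬T ∨ T)
  [1] ¬¬T ∧ ¬T
  [2] T ∧ ¬T
  [3] ¬T
  [4] F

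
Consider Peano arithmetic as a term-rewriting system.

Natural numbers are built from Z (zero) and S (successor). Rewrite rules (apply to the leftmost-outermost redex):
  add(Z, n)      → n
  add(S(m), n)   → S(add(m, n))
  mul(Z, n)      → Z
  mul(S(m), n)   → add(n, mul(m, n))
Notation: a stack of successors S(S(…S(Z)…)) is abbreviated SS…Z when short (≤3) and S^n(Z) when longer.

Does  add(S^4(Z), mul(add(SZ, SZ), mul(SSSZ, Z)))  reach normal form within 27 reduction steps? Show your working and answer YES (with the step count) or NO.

Answer: YES — reaches normal form S^4(Z) in 26 ≤ 27 steps

Working:
  start: add(S^4(Z), mul(add(SZ, SZ), mul(SSSZ, Z)))
  [1] S(add(SSSZ, mul(add(SZ, SZ), mul(SSSZ, Z))))
  [2] S(S(add(SSZ, mul(add(SZ, SZ), mul(SSSZ, Z)))))
  [3] S(S(S(add(SZ, mul(add(SZ, SZ), mul(SSSZ, Z))))))
  [4] S(S(S(S(add(Z, mul(add(SZ, SZ), mul(SSSZ, Z)))))))
  [5] S(S(S(S(mul(add(SZ, SZ), mul(SSSZ, Z))))))
  [6] S(S(S(S(mul(S(add(Z, SZ)), mul(SSSZ, Z))))))
  [7] S(S(S(S(add(mul(SSSZ, Z), mul(add(Z, SZ), mul(SSSZ, Z)))))))
  [8] S(S(S(S(add(add(Z, mul(SSZ, Z)), mul(add(Z, SZ), mul(SSSZ, Z)))))))
  [9] S(S(S(S(add(mul(SSZ, Z), mul(add(Z, SZ), mul(SSSZ, Z)))))))
  [10] S(S(S(S(add(add(Z, mul(SZ, Z)), mul(add(Z, SZ), mul(SSSZ, Z)))))))
  [11] S(S(S(S(add(mul(SZ, Z), mul(add(Z, SZ), mul(SSSZ, Z)))))))
  [12] S(S(S(S(add(add(Z, mul(Z, Z)), mul(add(Z, SZ), mul(SSSZ, Z)))))))
  [13] S(S(S(S(add(mul(Z, Z), mul(add(Z, SZ), mul(SSSZ, Z)))))))
  [14] S(S(S(S(add(Z, mul(add(Z, SZ), mul(SSSZ, Z)))))))
  [15] S(S(S(S(mul(add(Z, SZ), mul(SSSZ, Z))))))
  [16] S(S(S(S(mul(SZ, mul(SSSZ, Z))))))
  [17] S(S(S(S(add(mul(SSSZ, Z), mul(Z, mul(SSSZ, Z)))))))
  [18] S(S(S(S(add(add(Z, mul(SSZ, Z)), mul(Z, mul(SSSZ, Z)))))))
  [19] S(S(S(S(add(mul(SSZ, Z), mul(Z, mul(SSSZ, Z)))))))
  [20] S(S(S(S(add(add(Z, mul(SZ, Z)), mul(Z, mul(SSSZ, Z)))))))
  [21] S(S(S(S(add(mul(SZ, Z), mul(Z, mul(SSSZ, Z)))))))
  [22] S(S(S(S(add(add(Z, mul(Z, Z)), mul(Z, mul(SSSZ, Z)))))))
  [23] S(S(S(S(add(mul(Z, Z), mul(Z, mul(SSSZ, Z)))))))
  [24] S(S(S(S(add(Z, mul(Z, mul(SSSZ, Z)))))))
  [25] S(S(S(S(mul(Z, mul(SSSZ, Z))))))
  [26] S^4(Z)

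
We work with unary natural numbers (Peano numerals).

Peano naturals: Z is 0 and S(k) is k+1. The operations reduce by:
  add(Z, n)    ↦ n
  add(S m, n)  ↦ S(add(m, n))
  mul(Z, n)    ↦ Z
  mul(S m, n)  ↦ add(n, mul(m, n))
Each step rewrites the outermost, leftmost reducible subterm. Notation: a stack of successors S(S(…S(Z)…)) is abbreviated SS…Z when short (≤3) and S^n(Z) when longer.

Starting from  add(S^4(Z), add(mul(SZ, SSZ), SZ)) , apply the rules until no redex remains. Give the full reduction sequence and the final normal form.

Answer: normal form = S^7(Z)  (in 13 steps)

Working:
  start: add(S^4(Z), add(mul(SZ, SSZ), SZ))
  step 1: S(add(SSSZ, add(mul(SZ, SSZ), SZ)))
  step 2: S(S(add(SSZ, add(mul(SZ, SSZ), SZ))))
  step 3: S(S(S(add(SZ, add(mul(SZ, SSZ), SZ)))))
  step 4: S(S(S(S(add(Z, add(mul(SZ, SSZ), SZ))))))
  step 5: S(S(S(S(add(mul(SZ, SSZ), SZ)))))
  step 6: S(S(S(S(add(add(SSZ, mul(Z, SSZ)), SZ)))))
  step 7: S(S(S(S(add(S(add(SZ, mul(Z, SSZ))), SZ)))))
  step 8: S(S(S(S(S(add(add(SZ, mul(Z, SSZ)), SZ))))))
  step 9: S(S(S(S(S(add(S(add(Z, mul(Z, SSZ))), SZ))))))
  step 10: S(S(S(S(S(S(add(add(Z, mul(Z, SSZ)), SZ)))))))
  step 11: S(S(S(S(S(S(add(mul(Z, SSZ), SZ)))))))
  step 12: S(S(S(S(S(S(add(Z, SZ)))))))
  step 13: S^7(Z)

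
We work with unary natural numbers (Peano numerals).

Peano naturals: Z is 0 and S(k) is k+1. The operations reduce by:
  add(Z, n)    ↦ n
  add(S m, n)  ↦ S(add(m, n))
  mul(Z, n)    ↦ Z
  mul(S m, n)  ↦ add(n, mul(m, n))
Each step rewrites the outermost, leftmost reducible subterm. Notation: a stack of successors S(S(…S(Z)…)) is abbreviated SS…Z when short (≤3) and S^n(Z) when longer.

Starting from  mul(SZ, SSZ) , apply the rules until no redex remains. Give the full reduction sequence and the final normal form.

  start: mul(SZ, SSZ)
  step 1: add(SSZ, mul(Z, SSZ))
  step 2: S(add(SZ, mul(Z, SSZ)))
  step 3: S(S(add(Z, mul(Z, SSZ))))
  step 4: S(S(mul(Z, SSZ)))
  step 5: SSZ

Answer: normal form = SSZ  (in 5 steps)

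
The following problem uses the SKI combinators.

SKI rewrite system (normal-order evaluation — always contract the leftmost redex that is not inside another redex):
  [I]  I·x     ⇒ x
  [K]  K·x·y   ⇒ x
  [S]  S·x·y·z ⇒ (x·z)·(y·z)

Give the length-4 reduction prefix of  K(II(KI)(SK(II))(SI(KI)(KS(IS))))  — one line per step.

Answer: after 4 steps: K(SI(KI)(KS(IS)))

Working:
  start: K(II(KI)(SK(II))(SI(KI)(KS(IS))))
  [1] K(I(KI)(SK(II))(SI(KI)(KS(IS))))
  [2] K(KI(SK(II))(SI(KI)(KS(IS))))
  [3] K(I(SI(KI)(KS(IS))))
  [4] K(SI(KI)(KS(IS)))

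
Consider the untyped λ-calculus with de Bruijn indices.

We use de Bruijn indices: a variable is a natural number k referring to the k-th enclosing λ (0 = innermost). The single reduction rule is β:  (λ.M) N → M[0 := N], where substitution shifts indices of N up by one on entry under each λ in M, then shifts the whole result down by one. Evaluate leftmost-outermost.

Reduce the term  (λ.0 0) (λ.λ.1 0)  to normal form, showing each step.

Answer: normal form = λ.λ.1 0  (in 3 steps)

Derivation:
  start: (λ.0 0) (λ.λ.1 0)
  →1  (λ.λ.1 0) (λ.λ.1 0)
  →2  λ.(λ.λ.1 0) 0
  →3  λ.λ.1 0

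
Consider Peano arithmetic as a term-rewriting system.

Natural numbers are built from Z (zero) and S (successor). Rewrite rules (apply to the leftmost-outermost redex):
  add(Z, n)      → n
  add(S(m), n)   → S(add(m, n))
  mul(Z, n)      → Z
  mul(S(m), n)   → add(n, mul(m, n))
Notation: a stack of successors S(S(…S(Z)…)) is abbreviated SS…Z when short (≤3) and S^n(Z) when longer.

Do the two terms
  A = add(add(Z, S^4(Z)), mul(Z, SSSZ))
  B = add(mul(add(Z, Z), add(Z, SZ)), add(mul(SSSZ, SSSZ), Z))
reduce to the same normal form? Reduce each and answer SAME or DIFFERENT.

Term A:
  start: add(add(Z, S^4(Z)), mul(Z, SSSZ))
  step 1: add(S^4(Z), mul(Z, SSSZ))
  step 2: S(add(SSSZ, mul(Z, SSSZ)))
  step 3: S(S(add(SSZ, mul(Z, SSSZ))))
  step 4: S(S(S(add(SZ, mul(Z, SSSZ)))))
  step 5: S(S(S(S(add(Z, mul(Z, SSSZ))))))
  step 6: S(S(S(S(mul(Z, SSSZ)))))
  step 7: S^4(Z)

Term B:
  start: add(mul(add(Z, Z), add(Z, SZ)), add(mul(SSSZ, SSSZ), Z))
  step 1: add(mul(Z, add(Z, SZ)), add(mul(SSSZ, SSSZ), Z))
  step 2: add(Z, add(mul(SSSZ, SSSZ), Z))
  step 3: add(mul(SSSZ, SSSZ), Z)
  step 4: add(add(SSSZ, mul(SSZ, SSSZ)), Z)
  step 5: add(S(add(SSZ, mul(SSZ, SSSZ))), Z)
  step 6: S(add(add(SSZ, mul(SSZ, SSSZ)), Z))
  step 7: S(add(S(add(SZ, mul(SSZ, SSSZ))), Z))
  step 8: S(S(add(add(SZ, mul(SSZ, SSSZ)), Z)))
  step 9: S(S(add(S(add(Z, mul(SSZ, SSSZ))), Z)))
  step 10: S(S(S(add(add(Z, mul(SSZ, SSSZ)), Z))))
  step 11: S(S(S(add(mul(SSZ, SSSZ), Z))))
  step 12: S(S(S(add(add(SSSZ, mul(SZ, SSSZ)), Z))))
  step 13: S(S(S(add(S(add(SSZ, mul(SZ, SSSZ))), Z))))
  step 14: S(S(S(S(add(add(SSZ, mul(SZ, SSSZ)), Z)))))
  step 15: S(S(S(S(add(S(add(SZ, mul(SZ, SSSZ))), Z)))))
  step 16: S(S(S(S(S(add(add(SZ, mul(SZ, SSSZ)), Z))))))
  step 17: S(S(S(S(S(add(S(add(Z, mul(SZ, SSSZ))), Z))))))
  step 18: S(S(S(S(S(S(add(add(Z, mul(SZ, SSSZ)), Z)))))))
  step 19: S(S(S(S(S(S(add(mul(SZ, SSSZ), Z)))))))
  step 20: S(S(S(S(S(S(add(add(SSSZ, mul(Z, SSSZ)), Z)))))))
  step 21: S(S(S(S(S(S(add(S(add(SSZ, mul(Z, SSSZ))), Z)))))))
  step 22: S(S(S(S(S(S(S(add(add(SSZ, mul(Z, SSSZ)), Z))))))))
  step 23: S(S(S(S(S(S(S(add(S(add(SZ, mul(Z, SSSZ))), Z))))))))
  step 24: S(S(S(S(S(S(S(S(add(add(SZ, mul(Z, SSSZ)), Z)))))))))
  step 25: S(S(S(S(S(S(S(S(add(S(add(Z, mul(Z, SSSZ))), Z)))))))))
  step 26: S(S(S(S(S(S(S(S(S(add(add(Z, mul(Z, SSSZ)), Z))))))))))
  step 27: S(S(S(S(S(S(S(S(S(add(mul(Z, SSSZ), Z))))))))))
  step 28: S(S(S(S(S(S(S(S(S(add(Z, Z))))))))))
  step 29: S^9(Z)

Answer: DIFFERENT — A ⇓ S^4(Z), B ⇓ S^9(Z)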